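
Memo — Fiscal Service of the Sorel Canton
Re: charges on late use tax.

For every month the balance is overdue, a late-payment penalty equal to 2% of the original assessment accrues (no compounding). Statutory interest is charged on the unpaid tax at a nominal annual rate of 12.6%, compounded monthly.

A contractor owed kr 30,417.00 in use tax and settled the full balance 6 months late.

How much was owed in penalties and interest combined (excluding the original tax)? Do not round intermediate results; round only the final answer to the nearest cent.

Late-payment penalty = 2% × kr 30,417.00 × 6 mo = kr 3,650.04
Interest (12.6%/yr ÷ 12 = 1.05%/month): kr 30,417.00 × ((1 + 0.0105)^6 − 1) = kr 1,967.2829…
Penalties + interest = kr 3,650.0400 + kr 1,967.2829… = kr 5,617.32

kr 5,617.32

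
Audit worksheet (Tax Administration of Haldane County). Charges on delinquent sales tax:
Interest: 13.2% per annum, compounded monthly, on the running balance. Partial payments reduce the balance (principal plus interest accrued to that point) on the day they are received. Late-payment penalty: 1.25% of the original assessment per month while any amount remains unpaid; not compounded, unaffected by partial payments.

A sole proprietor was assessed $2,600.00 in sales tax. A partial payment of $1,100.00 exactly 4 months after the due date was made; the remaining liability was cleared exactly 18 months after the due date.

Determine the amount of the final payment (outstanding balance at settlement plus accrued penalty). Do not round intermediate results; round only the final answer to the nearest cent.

Monthly rate = 13.2% ÷ 12 = 1.1%
Balance at month 4: $2,600.0000 × (1 + 0.011)^4 = $2,716.3015…
After $1,100.00 payment: $2,716.3015… − $1,100.00 = $1,616.3015…
Balance at month 18: $1,616.3015… × (1 + 0.011)^14 = $1,883.8163…
Penalty: 18 × 1.25% × $2,600.00 = $585.00
Final settlement = outstanding balance + penalty = $1,883.8163… + $585.00 = $2,468.82

$2,468.82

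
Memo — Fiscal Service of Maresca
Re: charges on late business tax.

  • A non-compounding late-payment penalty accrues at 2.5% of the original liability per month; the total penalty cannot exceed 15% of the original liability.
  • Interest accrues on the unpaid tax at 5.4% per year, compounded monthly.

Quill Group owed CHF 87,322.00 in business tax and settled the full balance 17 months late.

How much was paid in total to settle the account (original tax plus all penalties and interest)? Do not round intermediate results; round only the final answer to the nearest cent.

CHF 107,346.41

Penalty (uncapped): 17 × 2.5% × CHF 87,322.00 = CHF 37,111.85; cap = 15% × CHF 87,322.00 = CHF 13,098.30 → penalty = CHF 13,098.30
Interest (5.4%/yr ÷ 12 = 0.45%/month): CHF 87,322.00 × ((1 + 0.0045)^17 − 1) = CHF 6,926.1149…
Total = CHF 87,322.00 + CHF 13,098.3000 + CHF 6,926.1149… = CHF 107,346.41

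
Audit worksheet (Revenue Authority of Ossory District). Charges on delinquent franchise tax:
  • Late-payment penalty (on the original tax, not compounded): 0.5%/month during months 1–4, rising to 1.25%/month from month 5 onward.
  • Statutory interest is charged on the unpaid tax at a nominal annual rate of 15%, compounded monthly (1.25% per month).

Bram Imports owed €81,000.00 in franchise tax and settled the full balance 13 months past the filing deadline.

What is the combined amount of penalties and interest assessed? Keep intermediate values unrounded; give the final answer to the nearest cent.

Penalty, months 1–4: 4 × 0.5% × €81,000.00 = €1,620.00
Penalty, months 5–13: 9 × 1.25% × €81,000.00 = €9,112.50
Interest: €81,000.00 × ((1 + 0.0125)^13 − 1) = €81,000.00 × 0.1752639… = €14,196.3799…
Penalties + interest = €10,732.5000 + €14,196.3799… = €24,928.88

€24,928.88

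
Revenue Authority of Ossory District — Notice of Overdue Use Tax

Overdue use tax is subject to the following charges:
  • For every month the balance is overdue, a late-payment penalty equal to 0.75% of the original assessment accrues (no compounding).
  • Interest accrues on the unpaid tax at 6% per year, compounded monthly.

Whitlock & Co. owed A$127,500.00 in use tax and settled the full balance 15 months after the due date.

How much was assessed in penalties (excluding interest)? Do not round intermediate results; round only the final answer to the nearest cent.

Late-payment penalty = 0.75% × A$127,500.00 × 15 mo = A$14,343.75

A$14,343.75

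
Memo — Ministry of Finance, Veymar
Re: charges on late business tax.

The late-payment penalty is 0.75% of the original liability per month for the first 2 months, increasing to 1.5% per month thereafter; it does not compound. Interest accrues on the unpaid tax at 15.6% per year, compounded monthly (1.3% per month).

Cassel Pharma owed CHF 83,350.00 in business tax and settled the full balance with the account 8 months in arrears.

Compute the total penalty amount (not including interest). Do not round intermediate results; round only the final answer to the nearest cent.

CHF 8,751.75

Penalty, months 1–2: 2 × 0.75% × CHF 83,350.00 = CHF 1,250.25
Penalty, months 3–8: 6 × 1.5% × CHF 83,350.00 = CHF 7,501.50
Total penalty = CHF 1,250.25 + CHF 7,501.50 = CHF 8,751.75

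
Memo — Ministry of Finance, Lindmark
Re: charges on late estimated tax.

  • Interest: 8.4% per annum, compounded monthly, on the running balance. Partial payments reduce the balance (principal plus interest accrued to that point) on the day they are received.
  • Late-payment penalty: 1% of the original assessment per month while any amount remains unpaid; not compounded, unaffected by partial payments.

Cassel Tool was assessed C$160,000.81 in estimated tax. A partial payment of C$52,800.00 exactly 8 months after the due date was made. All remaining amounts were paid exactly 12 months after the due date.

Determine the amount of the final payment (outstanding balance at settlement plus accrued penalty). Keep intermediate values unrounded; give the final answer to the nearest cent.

Monthly rate = 8.4% ÷ 12 = 0.7%
Balance at month 8: C$160,000.8100 × (1 + 0.007)^8 = C$169,183.4768…
After C$52,800.00 payment: C$169,183.4768… − C$52,800.00 = C$116,383.4768…
Balance at month 12: C$116,383.4768… × (1 + 0.007)^4 = C$119,676.5909…
Penalty: 12 × 1% × C$160,000.81 = C$19,200.10…
Final settlement = outstanding balance + penalty = C$119,676.5909… + C$19,200.10… = C$138,876.69

C$138,876.69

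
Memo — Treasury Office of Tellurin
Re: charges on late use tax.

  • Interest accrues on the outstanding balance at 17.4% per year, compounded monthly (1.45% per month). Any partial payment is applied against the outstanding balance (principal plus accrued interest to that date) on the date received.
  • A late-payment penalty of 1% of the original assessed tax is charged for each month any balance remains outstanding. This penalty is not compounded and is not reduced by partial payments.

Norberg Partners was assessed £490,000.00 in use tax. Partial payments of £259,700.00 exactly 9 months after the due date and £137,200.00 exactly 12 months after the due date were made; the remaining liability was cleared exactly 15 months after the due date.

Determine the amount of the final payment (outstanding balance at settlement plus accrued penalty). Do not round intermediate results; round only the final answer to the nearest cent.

Balance at month 9: £490,000.0000 × (1 + 0.0145)^9 = £557,782.0606…
After £259,700.00 payment: £557,782.0606… − £259,700.00 = £298,082.0606…
Balance at month 12: £298,082.0606… × (1 + 0.0145)^3 = £311,237.5542…
After £137,200.00 payment: £311,237.5542… − £137,200.00 = £174,037.5542…
Balance at month 15: £174,037.5542… × (1 + 0.0145)^3 = £181,718.4926…
Penalty: 15 × 1% × £490,000.00 = £73,500.00
Final settlement = outstanding balance + penalty = £181,718.4926… + £73,500.00 = £255,218.49

£255,218.49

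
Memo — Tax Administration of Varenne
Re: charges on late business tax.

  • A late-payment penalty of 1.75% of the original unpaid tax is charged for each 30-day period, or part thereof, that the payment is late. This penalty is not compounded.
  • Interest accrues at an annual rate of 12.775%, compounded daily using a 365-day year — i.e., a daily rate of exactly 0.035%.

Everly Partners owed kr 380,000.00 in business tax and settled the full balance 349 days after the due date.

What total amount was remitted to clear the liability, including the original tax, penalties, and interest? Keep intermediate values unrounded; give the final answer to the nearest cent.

kr 509,161.78

Penalty periods: ⌈349/30⌉ = 12; penalty = 12 × 1.75% × kr 380,000.00 = kr 79,800.00
Interest: kr 380,000.00 × ((1 + 0.00035)^349 − 1) = kr 380,000.00 × 0.12989943… = kr 49,361.7834…
Total = kr 380,000.00 + kr 79,800.0000 + kr 49,361.7834… = kr 509,161.78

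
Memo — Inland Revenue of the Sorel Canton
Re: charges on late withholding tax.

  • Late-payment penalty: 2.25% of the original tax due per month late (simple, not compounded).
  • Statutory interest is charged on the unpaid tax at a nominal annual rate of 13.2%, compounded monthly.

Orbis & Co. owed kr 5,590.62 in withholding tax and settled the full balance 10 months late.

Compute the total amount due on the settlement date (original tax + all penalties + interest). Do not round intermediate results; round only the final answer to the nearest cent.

kr 7,494.83

Late-payment penalty = 2.25% × kr 5,590.62 × 10 mo = kr 1,257.89…
Interest (13.2%/yr ÷ 12 = 1.1%/month): kr 5,590.62 × ((1 + 0.011)^10 − 1) = kr 646.3195…
Total = kr 5,590.62 + kr 1,257.8895 + kr 646.3195… = kr 7,494.83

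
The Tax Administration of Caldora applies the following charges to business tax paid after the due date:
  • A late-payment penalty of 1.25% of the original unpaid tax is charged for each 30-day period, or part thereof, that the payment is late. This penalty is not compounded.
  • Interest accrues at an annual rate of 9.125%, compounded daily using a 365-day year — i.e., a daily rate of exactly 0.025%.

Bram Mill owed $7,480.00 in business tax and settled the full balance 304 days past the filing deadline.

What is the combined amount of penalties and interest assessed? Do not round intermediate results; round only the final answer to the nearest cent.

Penalty periods: ⌈304/30⌉ = 11; penalty = 11 × 1.25% × $7,480.00 = $1,028.50
Interest: $7,480.00 × ((1 + 0.00025)^304 − 1) = $7,480.00 × 0.07895233… = $590.5634…
Penalties + interest = $1,028.5000 + $590.5634… = $1,619.06

$1,619.06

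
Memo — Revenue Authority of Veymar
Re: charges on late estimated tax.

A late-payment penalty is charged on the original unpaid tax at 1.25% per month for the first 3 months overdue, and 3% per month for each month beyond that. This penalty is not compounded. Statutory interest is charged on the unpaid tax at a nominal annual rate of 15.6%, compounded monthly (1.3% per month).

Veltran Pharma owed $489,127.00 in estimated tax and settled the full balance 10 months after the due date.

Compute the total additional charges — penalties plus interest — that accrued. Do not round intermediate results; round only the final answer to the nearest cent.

Penalty, months 1–3: 3 × 1.25% × $489,127.00 = $18,342.26…
Penalty, months 4–10: 7 × 3% × $489,127.00 = $102,716.67
Interest: $489,127.00 × ((1 + 0.013)^10 − 1) = $489,127.00 × 0.1378747… = $67,438.2542…
Penalties + interest = $121,058.9325 + $67,438.2542… = $188,497.19

$188,497.19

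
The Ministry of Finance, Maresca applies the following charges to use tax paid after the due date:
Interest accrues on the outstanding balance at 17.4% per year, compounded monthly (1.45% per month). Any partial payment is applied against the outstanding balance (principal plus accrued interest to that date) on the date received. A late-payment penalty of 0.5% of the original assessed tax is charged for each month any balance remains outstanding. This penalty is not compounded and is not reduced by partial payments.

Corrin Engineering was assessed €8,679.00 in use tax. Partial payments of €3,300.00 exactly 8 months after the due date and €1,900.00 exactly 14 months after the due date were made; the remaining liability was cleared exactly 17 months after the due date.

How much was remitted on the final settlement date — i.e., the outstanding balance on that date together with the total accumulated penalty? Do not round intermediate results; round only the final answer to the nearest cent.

€6,082.85

Balance at month 8: €8,679.0000 × (1 + 0.0145)^8 = €9,738.3661…
After €3,300.00 payment: €9,738.3661… − €3,300.00 = €6,438.3661…
Balance at month 14: €6,438.3661… × (1 + 0.0145)^6 = €7,019.2059…
After €1,900.00 payment: €7,019.2059… − €1,900.00 = €5,119.2059…
Balance at month 17: €5,119.2059… × (1 + 0.0145)^3 = €5,345.1359…
Penalty: 17 × 0.5% × €8,679.00 = €737.72…
Final settlement = outstanding balance + penalty = €5,345.1359… + €737.72… = €6,082.85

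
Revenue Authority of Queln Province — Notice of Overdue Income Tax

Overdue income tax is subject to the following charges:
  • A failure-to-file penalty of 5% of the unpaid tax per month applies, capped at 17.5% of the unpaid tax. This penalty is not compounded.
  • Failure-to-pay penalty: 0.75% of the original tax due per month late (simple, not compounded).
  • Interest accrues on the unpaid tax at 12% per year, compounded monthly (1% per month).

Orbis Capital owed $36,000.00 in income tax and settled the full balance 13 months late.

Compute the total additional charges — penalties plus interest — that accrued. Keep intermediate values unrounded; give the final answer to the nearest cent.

$14,781.36

Failure-to-file: 13 × 5% × $36,000.00 = $23,400.00, capped at 17.5% × $36,000.00 = $6,300.00
Failure-to-pay penalty: 13 × 0.75% × $36,000.00 = $3,510.00
Interest: $36,000.00 × ((1 + 0.01)^13 − 1) = $36,000.00 × 0.1380933… = $4,971.3581…
Penalties + interest = $9,810.0000 + $4,971.3581… = $14,781.36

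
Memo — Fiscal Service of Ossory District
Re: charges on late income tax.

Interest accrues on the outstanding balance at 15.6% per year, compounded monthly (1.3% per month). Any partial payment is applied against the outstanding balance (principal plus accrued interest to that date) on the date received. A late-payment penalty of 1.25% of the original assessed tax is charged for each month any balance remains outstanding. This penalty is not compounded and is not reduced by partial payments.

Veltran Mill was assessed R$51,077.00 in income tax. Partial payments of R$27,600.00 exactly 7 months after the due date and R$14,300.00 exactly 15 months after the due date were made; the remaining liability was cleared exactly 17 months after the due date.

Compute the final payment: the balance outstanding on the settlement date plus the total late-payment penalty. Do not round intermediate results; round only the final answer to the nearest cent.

Balance at month 7: R$51,077.0000 × (1 + 0.013)^7 = R$55,910.2583…
After R$27,600.00 payment: R$55,910.2583… − R$27,600.00 = R$28,310.2583…
Balance at month 15: R$28,310.2583… × (1 + 0.013)^8 = R$31,392.0296…
After R$14,300.00 payment: R$31,392.0296… − R$14,300.00 = R$17,092.0296…
Balance at month 17: R$17,092.0296… × (1 + 0.013)^2 = R$17,539.3109…
Penalty: 17 × 1.25% × R$51,077.00 = R$10,853.86…
Final settlement = outstanding balance + penalty = R$17,539.3109… + R$10,853.86… = R$28,393.17

R$28,393.17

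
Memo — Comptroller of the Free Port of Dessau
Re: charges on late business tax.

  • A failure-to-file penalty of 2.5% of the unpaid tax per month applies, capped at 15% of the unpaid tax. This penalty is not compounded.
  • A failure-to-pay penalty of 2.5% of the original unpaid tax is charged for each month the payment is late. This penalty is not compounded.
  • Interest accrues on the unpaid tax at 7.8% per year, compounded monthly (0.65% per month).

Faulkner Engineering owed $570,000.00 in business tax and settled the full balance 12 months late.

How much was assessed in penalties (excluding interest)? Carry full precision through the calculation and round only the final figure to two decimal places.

Failure-to-file: 12 × 2.5% × $570,000.00 = $171,000.00, capped at 15% × $570,000.00 = $85,500.00
Failure-to-pay penalty: 12 × 2.5% × $570,000.00 = $171,000.00
Total penalty = $85,500.00 + $171,000.00 = $256,500.00

$256,500.00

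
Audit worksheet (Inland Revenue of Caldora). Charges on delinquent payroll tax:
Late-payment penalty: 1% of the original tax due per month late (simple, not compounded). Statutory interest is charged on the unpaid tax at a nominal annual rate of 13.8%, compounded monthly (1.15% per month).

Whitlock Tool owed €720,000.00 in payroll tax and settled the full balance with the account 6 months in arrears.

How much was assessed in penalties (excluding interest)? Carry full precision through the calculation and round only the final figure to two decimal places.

€43,200.00

Late-payment penalty: 6 × 1% × €720,000.00 = €43,200.00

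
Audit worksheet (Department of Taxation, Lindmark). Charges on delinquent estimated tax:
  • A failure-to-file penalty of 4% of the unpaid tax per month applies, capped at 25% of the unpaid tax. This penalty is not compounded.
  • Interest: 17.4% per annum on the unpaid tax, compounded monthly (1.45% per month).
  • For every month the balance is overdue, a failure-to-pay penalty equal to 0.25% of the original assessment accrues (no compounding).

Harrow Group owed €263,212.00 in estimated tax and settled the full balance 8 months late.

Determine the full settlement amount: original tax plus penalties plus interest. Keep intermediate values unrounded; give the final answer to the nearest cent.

€366,407.12

Failure-to-file: 8 × 4% × €263,212.00 = €84,227.84, capped at 25% × €263,212.00 = €65,803.00
Failure-to-pay penalty = 0.25% × €263,212.00 × 8 mo = €5,264.24
Interest: €263,212.00 × ((1 + 0.0145)^8 − 1) = €263,212.00 × 0.1220609… = €32,127.8814…
Total = €263,212.00 + €71,067.2400 + €32,127.8814… = €366,407.12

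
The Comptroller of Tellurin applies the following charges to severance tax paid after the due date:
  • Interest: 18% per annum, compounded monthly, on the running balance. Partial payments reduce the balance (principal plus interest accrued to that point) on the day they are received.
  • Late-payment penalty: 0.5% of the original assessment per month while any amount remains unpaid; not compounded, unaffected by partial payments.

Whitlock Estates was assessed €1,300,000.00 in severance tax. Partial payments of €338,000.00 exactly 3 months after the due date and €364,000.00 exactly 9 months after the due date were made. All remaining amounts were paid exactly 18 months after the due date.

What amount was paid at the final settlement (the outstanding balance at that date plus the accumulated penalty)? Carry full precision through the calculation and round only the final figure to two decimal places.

Monthly rate = 18% ÷ 12 = 1.5%
Balance at month 3: €1,300,000.0000 × (1 + 0.015)^3 = €1,359,381.8875
After €338,000.00 payment: €1,359,381.8875 − €338,000.00 = €1,021,381.8875
Balance at month 9: €1,021,381.8875 × (1 + 0.015)^6 = €1,116,823.1448…
After €364,000.00 payment: €1,116,823.1448… − €364,000.00 = €752,823.1448…
Balance at month 18: €752,823.1448… × (1 + 0.015)^9 = €860,770.4370…
Penalty: 18 × 0.5% × €1,300,000.00 = €117,000.00
Final settlement = outstanding balance + penalty = €860,770.4370… + €117,000.00 = €977,770.44

€977,770.44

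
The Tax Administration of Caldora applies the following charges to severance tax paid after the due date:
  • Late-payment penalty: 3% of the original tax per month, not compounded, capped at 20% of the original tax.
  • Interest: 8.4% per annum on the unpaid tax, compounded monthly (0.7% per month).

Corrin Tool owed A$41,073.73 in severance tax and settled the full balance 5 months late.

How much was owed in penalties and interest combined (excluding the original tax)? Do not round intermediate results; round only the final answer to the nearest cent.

Penalty: 5 × 3% × A$41,073.73 = A$6,161.06… (below the 20% cap of A$8,214.75…)
Interest: A$41,073.73 × ((1 + 0.007)^5 − 1) = A$41,073.73 × 0.0354934… = A$1,457.8481…
Penalties + interest = A$6,161.0595 + A$1,457.8481… = A$7,618.91

A$7,618.91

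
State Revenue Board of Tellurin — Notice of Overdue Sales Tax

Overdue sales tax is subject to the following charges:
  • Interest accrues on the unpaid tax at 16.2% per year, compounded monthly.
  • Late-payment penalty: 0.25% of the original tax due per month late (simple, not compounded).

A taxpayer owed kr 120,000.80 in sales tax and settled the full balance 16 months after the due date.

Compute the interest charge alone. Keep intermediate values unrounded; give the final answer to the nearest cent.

Interest (16.2%/yr ÷ 12 = 1.35%/month): kr 120,000.80 × ((1 + 0.0135)^16 − 1) = kr 28,717.4238…

kr 28,717.42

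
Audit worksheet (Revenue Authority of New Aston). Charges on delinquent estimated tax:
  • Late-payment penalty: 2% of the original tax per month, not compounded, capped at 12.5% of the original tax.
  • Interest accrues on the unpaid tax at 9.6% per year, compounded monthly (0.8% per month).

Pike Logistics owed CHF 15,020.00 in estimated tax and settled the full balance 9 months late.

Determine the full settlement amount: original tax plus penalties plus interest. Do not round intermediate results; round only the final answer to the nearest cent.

Penalty (uncapped): 9 × 2% × CHF 15,020.00 = CHF 2,703.60; cap = 12.5% × CHF 15,020.00 = CHF 1,877.50 → penalty = CHF 1,877.50
Interest: CHF 15,020.00 × ((1 + 0.008)^9 − 1) = CHF 15,020.00 × 0.0743475… = CHF 1,116.6999…
Total = CHF 15,020.00 + CHF 1,877.5000 + CHF 1,116.6999… = CHF 18,014.20

CHF 18,014.20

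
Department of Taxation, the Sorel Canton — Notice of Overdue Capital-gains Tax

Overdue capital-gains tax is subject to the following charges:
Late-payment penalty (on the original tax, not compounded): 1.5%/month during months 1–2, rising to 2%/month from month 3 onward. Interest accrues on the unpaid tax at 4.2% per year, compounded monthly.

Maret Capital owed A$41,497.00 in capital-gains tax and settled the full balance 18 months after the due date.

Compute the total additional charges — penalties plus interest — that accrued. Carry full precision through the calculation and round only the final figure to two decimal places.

A$17,217.51

Penalty, months 1–2: 2 × 1.5% × A$41,497.00 = A$1,244.91
Penalty, months 3–18: 16 × 2% × A$41,497.00 = A$13,279.04
Interest (4.2%/yr ÷ 12 = 0.35%/month): A$41,497.00 × ((1 + 0.0035)^18 − 1) = A$2,693.5578…
Penalties + interest = A$14,523.9500 + A$2,693.5578… = A$17,217.51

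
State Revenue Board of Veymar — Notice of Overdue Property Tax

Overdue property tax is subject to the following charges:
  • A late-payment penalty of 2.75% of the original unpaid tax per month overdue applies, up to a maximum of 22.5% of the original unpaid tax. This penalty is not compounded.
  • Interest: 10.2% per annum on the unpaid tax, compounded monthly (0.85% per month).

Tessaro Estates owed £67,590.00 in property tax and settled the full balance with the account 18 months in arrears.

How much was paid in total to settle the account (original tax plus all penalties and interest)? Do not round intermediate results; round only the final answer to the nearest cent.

£93,921.15

Penalty (uncapped): 18 × 2.75% × £67,590.00 = £33,457.05; cap = 22.5% × £67,590.00 = £15,207.75 → penalty = £15,207.75
Interest: £67,590.00 × ((1 + 0.0085)^18 − 1) = £67,590.00 × 0.1645717… = £11,123.4037…
Total = £67,590.00 + £15,207.7500 + £11,123.4037… = £93,921.15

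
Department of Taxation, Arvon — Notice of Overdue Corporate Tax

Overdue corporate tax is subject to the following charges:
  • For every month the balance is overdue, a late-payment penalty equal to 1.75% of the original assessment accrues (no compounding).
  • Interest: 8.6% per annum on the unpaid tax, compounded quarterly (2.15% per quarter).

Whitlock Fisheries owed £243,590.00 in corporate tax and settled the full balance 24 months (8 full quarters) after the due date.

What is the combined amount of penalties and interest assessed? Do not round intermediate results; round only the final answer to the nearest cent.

Late-payment penalty: 24 × 1.75% × £243,590.00 = £102,307.80
Interest: £243,590.00 × ((1 + 0.0215)^8 − 1) = £243,590.00 × 0.1855148… = £45,189.5419…
Penalties + interest = £102,307.8000 + £45,189.5419… = £147,497.34

£147,497.34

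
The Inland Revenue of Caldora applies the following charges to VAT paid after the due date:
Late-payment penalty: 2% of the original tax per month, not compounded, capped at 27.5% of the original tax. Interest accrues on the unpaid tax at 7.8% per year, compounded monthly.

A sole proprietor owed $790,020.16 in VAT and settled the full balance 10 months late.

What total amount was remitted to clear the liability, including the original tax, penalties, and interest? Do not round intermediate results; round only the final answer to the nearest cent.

Penalty: 10 × 2% × $790,020.16 = $158,004.03… (below the 27.5% cap of $217,255.54…)
Interest (7.8%/yr ÷ 12 = 0.65%/month): $790,020.16 × ((1 + 0.0065)^10 − 1) = $52,879.6698…
Total = $790,020.16 + $158,004.0320 + $52,879.6698… = $1,000,903.86

$1,000,903.86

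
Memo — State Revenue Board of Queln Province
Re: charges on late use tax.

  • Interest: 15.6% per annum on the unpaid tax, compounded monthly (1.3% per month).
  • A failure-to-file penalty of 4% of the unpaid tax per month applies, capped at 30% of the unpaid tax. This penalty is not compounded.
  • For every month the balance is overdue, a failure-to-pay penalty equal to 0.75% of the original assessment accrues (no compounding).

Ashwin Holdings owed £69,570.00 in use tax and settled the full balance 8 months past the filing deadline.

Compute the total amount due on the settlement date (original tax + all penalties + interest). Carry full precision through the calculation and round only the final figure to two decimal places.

Failure-to-file: 8 × 4% × £69,570.00 = £22,262.40, capped at 30% × £69,570.00 = £20,871.00
Failure-to-pay penalty: 8 × 0.75% × £69,570.00 = £4,174.20
Interest: £69,570.00 × ((1 + 0.013)^8 − 1) = £69,570.00 × 0.1088571… = £7,573.1851…
Total = £69,570.00 + £25,045.2000 + £7,573.1851… = £102,188.39

£102,188.39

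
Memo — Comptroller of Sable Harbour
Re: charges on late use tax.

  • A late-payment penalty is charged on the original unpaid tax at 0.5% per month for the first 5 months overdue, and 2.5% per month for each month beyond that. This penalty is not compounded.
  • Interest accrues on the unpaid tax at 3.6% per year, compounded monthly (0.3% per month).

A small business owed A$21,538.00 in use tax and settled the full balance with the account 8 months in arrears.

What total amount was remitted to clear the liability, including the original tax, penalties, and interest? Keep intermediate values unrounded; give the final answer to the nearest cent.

Penalty, months 1–5: 5 × 0.5% × A$21,538.00 = A$538.45
Penalty, months 6–8: 3 × 2.5% × A$21,538.00 = A$1,615.35
Interest: A$21,538.00 × ((1 + 0.003)^8 − 1) = A$21,538.00 × 0.0242535… = A$522.3723…
Total = A$21,538.00 + A$2,153.8000 + A$522.3723… = A$24,214.17

A$24,214.17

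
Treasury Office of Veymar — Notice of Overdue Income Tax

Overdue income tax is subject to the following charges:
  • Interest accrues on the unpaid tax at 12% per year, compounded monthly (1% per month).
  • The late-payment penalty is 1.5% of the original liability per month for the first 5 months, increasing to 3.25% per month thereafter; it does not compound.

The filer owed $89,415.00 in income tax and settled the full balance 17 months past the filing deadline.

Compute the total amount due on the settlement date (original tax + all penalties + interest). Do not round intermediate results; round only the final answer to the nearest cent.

$147,472.56

Penalty, months 1–5: 5 × 1.5% × $89,415.00 = $6,706.13…
Penalty, months 6–17: 12 × 3.25% × $89,415.00 = $34,871.85
Interest: $89,415.00 × ((1 + 0.01)^17 − 1) = $89,415.00 × 0.1843044… = $16,479.5807…
Total = $89,415.00 + $41,577.9750 + $16,479.5807… = $147,472.56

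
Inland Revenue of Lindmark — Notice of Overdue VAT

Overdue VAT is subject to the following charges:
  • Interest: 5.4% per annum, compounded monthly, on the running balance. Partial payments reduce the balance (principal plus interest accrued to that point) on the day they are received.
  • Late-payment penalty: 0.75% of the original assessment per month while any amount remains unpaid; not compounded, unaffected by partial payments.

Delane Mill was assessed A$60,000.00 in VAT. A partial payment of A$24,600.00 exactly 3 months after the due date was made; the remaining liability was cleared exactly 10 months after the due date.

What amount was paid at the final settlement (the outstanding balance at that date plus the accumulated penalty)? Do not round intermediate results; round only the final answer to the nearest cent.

A$41,869.90

Monthly rate = 5.4% ÷ 12 = 0.45%
Balance at month 3: A$60,000.0000 × (1 + 0.0045)^3 = A$60,813.6505…
After A$24,600.00 payment: A$60,813.6505… − A$24,600.00 = A$36,213.6505…
Balance at month 10: A$36,213.6505… × (1 + 0.0045)^7 = A$37,369.8963…
Penalty: 10 × 0.75% × A$60,000.00 = A$4,500.00
Final settlement = outstanding balance + penalty = A$37,369.8963… + A$4,500.00 = A$41,869.90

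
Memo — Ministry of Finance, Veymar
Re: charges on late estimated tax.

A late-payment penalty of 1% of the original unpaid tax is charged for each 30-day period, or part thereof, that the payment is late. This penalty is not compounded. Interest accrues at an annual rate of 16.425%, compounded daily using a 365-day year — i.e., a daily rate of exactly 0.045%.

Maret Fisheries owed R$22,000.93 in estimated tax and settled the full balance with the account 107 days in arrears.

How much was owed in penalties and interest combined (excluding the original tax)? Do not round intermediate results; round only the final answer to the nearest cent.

R$1,965.05

Penalty periods: ⌈107/30⌉ = 4; penalty = 4 × 1% × R$22,000.93 = R$880.04…
Interest: R$22,000.93 × ((1 + 0.00045)^107 − 1) = R$22,000.93 × 0.04931668… = R$1,085.0128…
Penalties + interest = R$880.0372 + R$1,085.0128… = R$1,965.05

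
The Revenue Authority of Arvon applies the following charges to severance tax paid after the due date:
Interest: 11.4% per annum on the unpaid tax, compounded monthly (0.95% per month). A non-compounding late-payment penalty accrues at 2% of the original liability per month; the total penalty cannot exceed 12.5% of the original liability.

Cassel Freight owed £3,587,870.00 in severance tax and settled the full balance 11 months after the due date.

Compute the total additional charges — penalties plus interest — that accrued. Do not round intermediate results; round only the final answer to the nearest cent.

£841,742.79

Penalty (uncapped): 11 × 2% × £3,587,870.00 = £789,331.40; cap = 12.5% × £3,587,870.00 = £448,483.75 → penalty = £448,483.75
Interest: £3,587,870.00 × ((1 + 0.0095)^11 − 1) = £3,587,870.00 × 0.1096079… = £393,259.0427…
Penalties + interest = £448,483.7500 + £393,259.0427… = £841,742.79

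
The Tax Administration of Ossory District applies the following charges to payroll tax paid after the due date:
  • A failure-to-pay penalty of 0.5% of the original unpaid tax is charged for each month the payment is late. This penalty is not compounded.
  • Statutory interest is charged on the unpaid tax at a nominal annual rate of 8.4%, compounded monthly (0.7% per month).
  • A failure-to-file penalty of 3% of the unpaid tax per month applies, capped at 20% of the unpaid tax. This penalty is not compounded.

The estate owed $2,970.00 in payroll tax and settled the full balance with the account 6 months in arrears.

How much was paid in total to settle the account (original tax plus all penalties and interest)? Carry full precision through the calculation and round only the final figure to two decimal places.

Failure-to-file: 6 × 3% × $2,970.00 = $534.60 (under the 20% cap)
Failure-to-pay penalty = 0.5% × $2,970.00 × 6 mo = $89.10
Interest: $2,970.00 × ((1 + 0.007)^6 − 1) = $2,970.00 × 0.0427419… = $126.9434…
Total = $2,970.00 + $623.7000 + $126.9434… = $3,720.64

$3,720.64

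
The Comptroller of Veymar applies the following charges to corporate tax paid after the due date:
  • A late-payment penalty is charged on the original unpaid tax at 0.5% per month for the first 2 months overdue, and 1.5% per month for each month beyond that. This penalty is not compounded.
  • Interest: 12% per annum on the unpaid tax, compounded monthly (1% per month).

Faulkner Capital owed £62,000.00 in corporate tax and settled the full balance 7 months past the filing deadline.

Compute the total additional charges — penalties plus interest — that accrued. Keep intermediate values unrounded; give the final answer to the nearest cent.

£9,742.39

Penalty, months 1–2: 2 × 0.5% × £62,000.00 = £620.00
Penalty, months 3–7: 5 × 1.5% × £62,000.00 = £4,650.00
Interest: £62,000.00 × ((1 + 0.01)^7 − 1) = £62,000.00 × 0.0721354… = £4,472.3918…
Penalties + interest = £5,270.0000 + £4,472.3918… = £9,742.39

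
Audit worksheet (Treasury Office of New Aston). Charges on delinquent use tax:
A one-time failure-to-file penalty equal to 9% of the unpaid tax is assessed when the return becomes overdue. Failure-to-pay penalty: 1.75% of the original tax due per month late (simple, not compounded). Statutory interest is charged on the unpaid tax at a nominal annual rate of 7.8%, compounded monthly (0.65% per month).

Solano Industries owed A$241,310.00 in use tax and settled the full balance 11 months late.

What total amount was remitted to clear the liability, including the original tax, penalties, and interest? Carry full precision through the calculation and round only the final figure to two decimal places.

A$327,305.56

Failure-to-file penalty: 9% × A$241,310.00 = A$21,717.90
Failure-to-pay penalty = 1.75% × A$241,310.00 × 11 mo = A$46,452.18…
Interest: A$241,310.00 × ((1 + 0.0065)^11 − 1) = A$241,310.00 × 0.0738697… = A$17,825.4871…
Total = A$241,310.00 + A$68,170.0750 + A$17,825.4871… = A$327,305.56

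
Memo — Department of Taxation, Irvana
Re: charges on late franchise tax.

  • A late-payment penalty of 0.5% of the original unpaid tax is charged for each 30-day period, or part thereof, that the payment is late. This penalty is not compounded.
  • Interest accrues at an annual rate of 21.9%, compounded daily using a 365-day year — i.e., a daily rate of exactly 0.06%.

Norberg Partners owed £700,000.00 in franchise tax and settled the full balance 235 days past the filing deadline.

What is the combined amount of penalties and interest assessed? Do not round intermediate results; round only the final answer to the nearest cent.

£133,963.17

Penalty periods: ⌈235/30⌉ = 8; penalty = 8 × 0.5% × £700,000.00 = £28,000.00
Interest: £700,000.00 × ((1 + 0.0006)^235 − 1) = £700,000.00 × 0.15137596… = £105,963.1743…
Penalties + interest = £28,000.0000 + £105,963.1743… = £133,963.17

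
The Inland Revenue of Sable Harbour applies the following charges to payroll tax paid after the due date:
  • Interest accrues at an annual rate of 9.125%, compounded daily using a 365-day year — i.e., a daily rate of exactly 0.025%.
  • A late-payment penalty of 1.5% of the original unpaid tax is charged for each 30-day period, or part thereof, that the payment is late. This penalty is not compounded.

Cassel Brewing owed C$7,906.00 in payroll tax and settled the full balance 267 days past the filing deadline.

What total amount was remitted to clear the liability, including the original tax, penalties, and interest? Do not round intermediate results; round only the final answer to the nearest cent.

Penalty periods: ⌈267/30⌉ = 9; penalty = 9 × 1.5% × C$7,906.00 = C$1,067.31
Interest: C$7,906.00 × ((1 + 0.00025)^267 − 1) = C$7,906.00 × 0.06901927… = C$545.6663…
Total = C$7,906.00 + C$1,067.3100 + C$545.6663… = C$9,518.98

C$9,518.98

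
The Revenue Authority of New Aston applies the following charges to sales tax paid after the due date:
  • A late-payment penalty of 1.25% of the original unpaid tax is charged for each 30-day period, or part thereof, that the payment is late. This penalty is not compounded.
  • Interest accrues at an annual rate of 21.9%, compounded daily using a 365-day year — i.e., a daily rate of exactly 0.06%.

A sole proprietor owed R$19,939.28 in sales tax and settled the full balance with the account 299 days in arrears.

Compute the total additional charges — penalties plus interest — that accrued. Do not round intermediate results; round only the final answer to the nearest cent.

Penalty periods: ⌈299/30⌉ = 10; penalty = 10 × 1.25% × R$19,939.28 = R$2,492.41
Interest: R$19,939.28 × ((1 + 0.0006)^299 − 1) = R$19,939.28 × 0.19643488… = R$3,916.7701…
Penalties + interest = R$2,492.4100 + R$3,916.7701… = R$6,409.18

R$6,409.18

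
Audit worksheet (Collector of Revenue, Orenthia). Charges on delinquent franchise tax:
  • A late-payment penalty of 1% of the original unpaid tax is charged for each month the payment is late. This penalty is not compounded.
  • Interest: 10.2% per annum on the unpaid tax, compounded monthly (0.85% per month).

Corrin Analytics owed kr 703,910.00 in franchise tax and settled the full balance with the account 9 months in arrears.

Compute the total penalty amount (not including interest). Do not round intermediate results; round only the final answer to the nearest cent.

kr 63,351.90

Late-payment penalty = 1% × kr 703,910.00 × 9 mo = kr 63,351.90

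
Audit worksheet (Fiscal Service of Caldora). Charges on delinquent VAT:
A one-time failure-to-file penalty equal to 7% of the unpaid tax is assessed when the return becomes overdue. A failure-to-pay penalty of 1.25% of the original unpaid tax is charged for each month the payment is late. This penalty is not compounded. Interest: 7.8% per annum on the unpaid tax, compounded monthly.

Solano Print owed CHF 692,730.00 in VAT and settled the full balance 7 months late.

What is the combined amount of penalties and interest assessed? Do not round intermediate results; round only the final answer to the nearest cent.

CHF 141,245.52

Failure-to-file penalty: 7% × CHF 692,730.00 = CHF 48,491.10
Failure-to-pay penalty = 1.25% × CHF 692,730.00 × 7 mo = CHF 60,613.88…
Interest (7.8%/yr ÷ 12 = 0.65%/month): CHF 692,730.00 × ((1 + 0.0065)^7 − 1) = CHF 32,140.5416…
Penalties + interest = CHF 109,104.9750 + CHF 32,140.5416… = CHF 141,245.52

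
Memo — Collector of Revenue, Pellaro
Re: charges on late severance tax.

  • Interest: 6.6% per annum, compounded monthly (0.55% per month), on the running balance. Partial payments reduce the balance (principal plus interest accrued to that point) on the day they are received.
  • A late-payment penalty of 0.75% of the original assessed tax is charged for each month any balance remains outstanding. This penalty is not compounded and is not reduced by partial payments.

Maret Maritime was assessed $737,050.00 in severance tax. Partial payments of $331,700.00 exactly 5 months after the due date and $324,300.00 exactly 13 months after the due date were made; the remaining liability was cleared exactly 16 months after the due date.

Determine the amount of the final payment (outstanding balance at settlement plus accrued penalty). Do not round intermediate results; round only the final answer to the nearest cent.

$211,092.45

Balance at month 5: $737,050.0000 × (1 + 0.0055)^5 = $757,543.0623…
After $331,700.00 payment: $757,543.0623… − $331,700.00 = $425,843.0623…
Balance at month 13: $425,843.0623… × (1 + 0.0055)^8 = $444,944.8411…
After $324,300.00 payment: $444,944.8411… − $324,300.00 = $120,644.8411…
Balance at month 16: $120,644.8411… × (1 + 0.0055)^3 = $122,646.4495…
Penalty: 16 × 0.75% × $737,050.00 = $88,446.00
Final settlement = outstanding balance + penalty = $122,646.4495… + $88,446.00 = $211,092.45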